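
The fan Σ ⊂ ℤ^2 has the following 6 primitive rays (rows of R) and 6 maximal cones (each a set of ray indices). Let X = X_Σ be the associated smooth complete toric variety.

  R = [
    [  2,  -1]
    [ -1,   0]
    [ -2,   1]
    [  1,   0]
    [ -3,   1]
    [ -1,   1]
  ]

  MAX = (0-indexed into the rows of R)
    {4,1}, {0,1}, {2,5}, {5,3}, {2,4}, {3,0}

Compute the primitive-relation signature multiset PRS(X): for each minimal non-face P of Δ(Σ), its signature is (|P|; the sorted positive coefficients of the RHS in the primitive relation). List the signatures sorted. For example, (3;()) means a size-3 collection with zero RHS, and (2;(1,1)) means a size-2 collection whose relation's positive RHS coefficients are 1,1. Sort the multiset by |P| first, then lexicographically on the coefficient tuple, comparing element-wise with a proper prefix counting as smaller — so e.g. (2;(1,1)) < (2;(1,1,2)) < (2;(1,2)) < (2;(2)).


Δ(Σ) — 6 vertices, 9 min non-faces:

  P = {0,2}:  v_{0} + v_{2} = 0  ⟹  sig = (2;())
  P = {1,3}:  v_{1} + v_{3} = 0  ⟹  sig = (2;())
  P = {0,4}:  v_{0} + v_{4} = v_{1}  ⟹  sig = (2;(1))
  P = {0,5}:  v_{0} + v_{5} = v_{3}  ⟹  sig = (2;(1))
  P = {1,2}:  v_{1} + v_{2} = v_{4}  ⟹  sig = (2;(1))
  P = {1,5}:  v_{1} + v_{5} = v_{2}  ⟹  sig = (2;(1))
  P = {2,3}:  v_{2} + v_{3} = v_{5}  ⟹  sig = (2;(1))
  P = {3,4}:  v_{3} + v_{4} = v_{2}  ⟹  sig = (2;(1))
  P = {4,5}:  v_{4} + v_{5} = 2·v_{2}  ⟹  sig = (2;(2))

Hence PRS(X_Σ) =
    |P|=2: 9 collections, coeffs (), (), (1), (1), (1), (1), (1), (1), (2)


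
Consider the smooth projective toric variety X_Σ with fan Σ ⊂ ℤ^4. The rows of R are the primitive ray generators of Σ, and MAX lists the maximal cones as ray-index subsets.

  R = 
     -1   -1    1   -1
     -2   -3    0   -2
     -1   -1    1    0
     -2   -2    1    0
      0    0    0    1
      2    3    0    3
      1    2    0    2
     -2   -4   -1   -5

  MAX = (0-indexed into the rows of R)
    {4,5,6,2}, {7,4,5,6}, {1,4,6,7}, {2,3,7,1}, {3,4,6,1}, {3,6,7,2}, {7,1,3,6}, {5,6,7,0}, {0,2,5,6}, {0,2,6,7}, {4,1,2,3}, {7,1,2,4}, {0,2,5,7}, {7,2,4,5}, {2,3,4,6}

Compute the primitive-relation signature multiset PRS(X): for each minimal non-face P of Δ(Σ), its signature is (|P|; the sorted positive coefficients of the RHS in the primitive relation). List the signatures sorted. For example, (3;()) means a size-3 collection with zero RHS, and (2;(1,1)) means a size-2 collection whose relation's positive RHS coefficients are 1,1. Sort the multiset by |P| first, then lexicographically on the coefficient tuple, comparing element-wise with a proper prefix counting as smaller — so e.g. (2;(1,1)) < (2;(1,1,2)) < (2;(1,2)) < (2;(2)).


9 collections generate NE(X_Σ); each relation:

  • {0,4}:  v_{0} + v_{4} = v_{2} — sig = (2;(1))
  • {1,5}:  v_{1} + v_{5} = v_{4} — sig = (2;(1))
  • {3,5}:  v_{3} + v_{5} = v_{2} + v_{4} + v_{6} — sig = (2;(1,1,1))
  • {0,1}:  v_{0} + v_{1} = 2·v_{2} + v_{6} + v_{7} — sig = (2;(1,1,2))
  • {0,3}:  v_{0} + v_{3} = 3·v_{2} + 2·v_{6} + v_{7} — sig = (2;(1,2,3))
  • {1,2,6}:  v_{1} + v_{2} + v_{6} = v_{3} — sig = (3;(1))
  • {3,4,7}:  v_{3} + v_{4} + v_{7} = 2·v_{1} — sig = (3;(2))
  • {2,5,6,7}:  v_{2} + v_{5} + v_{6} + v_{7} = 0 — sig = (4;())
  • {2,4,6,7}:  v_{2} + v_{4} + v_{6} + v_{7} = v_{1} — sig = (4;(1))

so the primitive-relation signature multiset is
[(2;(1)), (2;(1)), (2;(1,1,1)), (2;(1,1,2)), (2;(1,2,3)), (3;(1)), (3;(2)), (4;()), (4;(1))]


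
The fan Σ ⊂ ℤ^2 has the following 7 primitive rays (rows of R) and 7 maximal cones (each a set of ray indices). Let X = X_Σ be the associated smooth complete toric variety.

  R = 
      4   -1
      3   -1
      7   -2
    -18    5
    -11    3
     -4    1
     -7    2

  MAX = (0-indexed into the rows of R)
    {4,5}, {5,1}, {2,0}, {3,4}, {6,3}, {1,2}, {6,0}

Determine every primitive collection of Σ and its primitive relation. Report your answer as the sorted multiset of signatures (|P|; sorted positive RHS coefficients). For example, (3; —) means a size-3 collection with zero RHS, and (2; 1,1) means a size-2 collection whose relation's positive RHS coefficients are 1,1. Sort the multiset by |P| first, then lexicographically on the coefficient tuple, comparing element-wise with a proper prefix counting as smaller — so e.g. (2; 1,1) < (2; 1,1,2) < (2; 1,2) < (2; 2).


The 14 primitive collections of Σ (r=7, n=2):

  P={0,5}:  v_{0} + v_{5} = 0  so sig = (2; —)
  P={2,6}:  v_{2} + v_{6} = 0  so sig = (2; —)
  P={0,1}:  v_{0} + v_{1} = v_{2}  so sig = (2; 1)
  P={0,4}:  v_{0} + v_{4} = v_{6}  so sig = (2; 1)
  P={1,6}:  v_{1} + v_{6} = v_{5}  so sig = (2; 1)
  P={2,3}:  v_{2} + v_{3} = v_{4}  so sig = (2; 1)
  P={2,4}:  v_{2} + v_{4} = v_{5}  so sig = (2; 1)
  P={2,5}:  v_{2} + v_{5} = v_{1}  so sig = (2; 1)
  P={4,6}:  v_{4} + v_{6} = v_{3}  so sig = (2; 1)
  P={5,6}:  v_{5} + v_{6} = v_{4}  so sig = (2; 1)
  P={1,3}:  v_{1} + v_{3} = v_{4} + v_{5}  so sig = (2; 1,1)
  P={0,3}:  v_{0} + v_{3} = 2·v_{6}  so sig = (2; 2)
  P={1,4}:  v_{1} + v_{4} = 2·v_{5}  so sig = (2; 2)
  P={3,5}:  v_{3} + v_{5} = 2·v_{4}  so sig = (2; 2)

Hence PRS(X_Σ) =
{ (2; —) ×2,  (2; 1) ×8,  (2; 1,1),  (2; 2) ×3 }


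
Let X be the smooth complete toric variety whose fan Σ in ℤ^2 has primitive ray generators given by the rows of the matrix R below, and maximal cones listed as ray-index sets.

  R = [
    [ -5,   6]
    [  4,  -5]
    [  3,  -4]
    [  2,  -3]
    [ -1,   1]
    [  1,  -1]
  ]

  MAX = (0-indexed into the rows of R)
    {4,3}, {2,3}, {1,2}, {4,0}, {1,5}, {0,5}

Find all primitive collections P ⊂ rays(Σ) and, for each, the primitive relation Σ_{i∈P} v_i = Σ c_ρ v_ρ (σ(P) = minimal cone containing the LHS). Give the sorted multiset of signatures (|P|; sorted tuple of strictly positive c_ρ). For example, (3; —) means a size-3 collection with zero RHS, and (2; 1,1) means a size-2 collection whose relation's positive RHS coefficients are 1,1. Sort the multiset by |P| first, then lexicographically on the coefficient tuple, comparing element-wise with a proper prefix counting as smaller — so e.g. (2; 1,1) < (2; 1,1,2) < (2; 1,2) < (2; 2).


Σ has 9 primitive collections:

  {4,5}:  v_{4} + v_{5} = 0 ; sig = (2; —)
  {0,1}:  v_{0} + v_{1} = v_{4} ; sig = (2; 1)
  {1,4}:  v_{1} + v_{4} = v_{2} ; sig = (2; 1)
  {2,4}:  v_{2} + v_{4} = v_{3} ; sig = (2; 1)
  {2,5}:  v_{2} + v_{5} = v_{1} ; sig = (2; 1)
  {3,5}:  v_{3} + v_{5} = v_{2} ; sig = (2; 1)
  {0,2}:  v_{0} + v_{2} = 2·v_{4} ; sig = (2; 2)
  {1,3}:  v_{1} + v_{3} = 2·v_{2} ; sig = (2; 2)
  {0,3}:  v_{0} + v_{3} = 3·v_{4} ; sig = (2; 3)

Sorted signature multiset PRS(X):
[(2; —), (2; 1), (2; 1), (2; 1), (2; 1), (2; 1), (2; 2), (2; 2), (2; 3)]


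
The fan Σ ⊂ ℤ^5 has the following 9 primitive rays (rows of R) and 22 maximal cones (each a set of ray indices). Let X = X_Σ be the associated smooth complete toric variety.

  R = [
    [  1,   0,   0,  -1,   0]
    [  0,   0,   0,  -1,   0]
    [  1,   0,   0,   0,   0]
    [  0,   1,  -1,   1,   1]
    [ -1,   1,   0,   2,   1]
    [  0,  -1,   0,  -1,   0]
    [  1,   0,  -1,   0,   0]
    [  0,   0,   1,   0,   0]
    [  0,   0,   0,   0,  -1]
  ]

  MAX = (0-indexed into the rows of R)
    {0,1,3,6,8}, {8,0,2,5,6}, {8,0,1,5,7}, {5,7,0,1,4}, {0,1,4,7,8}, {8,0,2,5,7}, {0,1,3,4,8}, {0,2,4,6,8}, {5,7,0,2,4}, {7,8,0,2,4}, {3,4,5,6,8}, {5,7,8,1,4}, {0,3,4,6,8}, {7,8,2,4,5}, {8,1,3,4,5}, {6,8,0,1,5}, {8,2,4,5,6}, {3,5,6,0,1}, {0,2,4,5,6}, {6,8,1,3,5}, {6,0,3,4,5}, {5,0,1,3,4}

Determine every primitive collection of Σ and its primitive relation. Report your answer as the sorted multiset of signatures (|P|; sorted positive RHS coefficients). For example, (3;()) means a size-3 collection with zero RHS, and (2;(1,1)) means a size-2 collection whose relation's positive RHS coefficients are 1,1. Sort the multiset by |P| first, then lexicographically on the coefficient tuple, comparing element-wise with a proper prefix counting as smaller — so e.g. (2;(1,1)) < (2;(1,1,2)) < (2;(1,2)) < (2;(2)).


Δ(Σ) — 9 vertices, 7 min non-faces:

  P = {1,2}:  v_{1} + v_{2} = v_{0} ; sig = (2;(1))
  P = {6,7}:  v_{6} + v_{7} = v_{2} ; sig = (2;(1))
  P = {3,7}:  v_{3} + v_{7} = v_{0} + v_{4} ; sig = (2;(1,1))
  P = {2,3}:  v_{2} + v_{3} = v_{0} + v_{4} + v_{6} ; sig = (2;(1,1,1))
  P = {1,4,6}:  v_{1} + v_{4} + v_{6} = v_{3} ; sig = (3;(1))
  P = {0,4,5,8}:  v_{0} + v_{4} + v_{5} + v_{8} = 0 ; sig = (4;())
  P = {0,3,5,8}:  v_{0} + v_{3} + v_{5} + v_{8} = v_{1} + v_{6} ; sig = (4;(1,1))

Sorted signature multiset PRS(X):
    |P|=2: 4 collections, coeffs (1), (1), (1,1), (1,1,1)
    |P|=3: 1 collection, coeffs (1)
    |P|=4: 2 collections, coeffs (), (1,1)


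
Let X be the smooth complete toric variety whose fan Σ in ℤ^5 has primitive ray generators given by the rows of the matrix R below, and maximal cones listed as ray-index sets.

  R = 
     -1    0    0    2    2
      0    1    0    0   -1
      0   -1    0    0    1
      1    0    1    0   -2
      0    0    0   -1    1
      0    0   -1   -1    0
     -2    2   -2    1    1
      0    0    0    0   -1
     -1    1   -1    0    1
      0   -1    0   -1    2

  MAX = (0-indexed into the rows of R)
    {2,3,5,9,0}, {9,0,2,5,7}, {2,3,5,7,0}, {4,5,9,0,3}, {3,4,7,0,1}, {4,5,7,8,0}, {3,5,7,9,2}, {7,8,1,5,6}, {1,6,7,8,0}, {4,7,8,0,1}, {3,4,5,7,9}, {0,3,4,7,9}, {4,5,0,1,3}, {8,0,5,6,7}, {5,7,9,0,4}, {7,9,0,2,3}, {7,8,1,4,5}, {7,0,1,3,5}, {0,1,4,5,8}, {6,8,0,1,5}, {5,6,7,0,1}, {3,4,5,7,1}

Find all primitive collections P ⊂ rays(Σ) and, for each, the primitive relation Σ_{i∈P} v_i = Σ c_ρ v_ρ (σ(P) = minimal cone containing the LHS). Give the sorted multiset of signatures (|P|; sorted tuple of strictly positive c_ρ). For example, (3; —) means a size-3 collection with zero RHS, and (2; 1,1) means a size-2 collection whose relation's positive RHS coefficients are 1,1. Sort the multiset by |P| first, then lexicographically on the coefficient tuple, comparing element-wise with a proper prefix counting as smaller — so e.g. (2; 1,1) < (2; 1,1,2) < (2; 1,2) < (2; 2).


The 14 primitive collections of Σ (r=10, n=5):

  • {1,2}:  v_{1} + v_{2} = 0  →  sig = (2; —)
  • {1,9}:  v_{1} + v_{9} = v_{4}  →  sig = (2; 1)
  • {2,4}:  v_{2} + v_{4} = v_{9}  →  sig = (2; 1)
  • {3,8}:  v_{3} + v_{8} = v_{1}  →  sig = (2; 1)
  • {2,6}:  v_{2} + v_{6} = v_{0} + v_{5} + v_{7} + v_{8}  →  sig = (2; 1,1,1,1)
  • {2,8}:  v_{2} + v_{8} = v_{0} + v_{4} + v_{5} + v_{7}  →  sig = (2; 1,1,1,1)
  • {6,9}:  v_{6} + v_{9} = v_{0} + v_{4} + v_{5} + v_{7} + v_{8}  →  sig = (2; 1,1,1,1,1)
  • {3,6}:  v_{3} + v_{6} = v_{0} + 2·v_{1} + v_{5} + v_{7}  →  sig = (2; 1,1,1,2)
  • {8,9}:  v_{8} + v_{9} = v_{0} + 2·v_{4} + v_{5} + v_{7}  →  sig = (2; 1,1,1,2)
  • {4,6}:  v_{4} + v_{6} = 2·v_{8}  →  sig = (2; 2)
  • {0,3,4,5,7}:  v_{0} + v_{3} + v_{4} + v_{5} + v_{7} = 0  →  sig = (5; —)
  • {0,1,4,5,7}:  v_{0} + v_{1} + v_{4} + v_{5} + v_{7} = v_{8}  →  sig = (5; 1)
  • {0,1,5,7,8}:  v_{0} + v_{1} + v_{5} + v_{7} + v_{8} = v_{6}  →  sig = (5; 1)
  • {0,3,5,7,9}:  v_{0} + v_{3} + v_{5} + v_{7} + v_{9} = v_{2}  →  sig = (5; 1)

Signatures (|P|; sorted positive RHS coefficients), sorted:
    (2; —)
    (2; 1)
    (2; 1)
    (2; 1)
    (2; 1,1,1,1)
    (2; 1,1,1,1)
    (2; 1,1,1,1,1)
    (2; 1,1,1,2)
    (2; 1,1,1,2)
    (2; 2)
    (5; —)
    (5; 1)
    (5; 1)
    (5; 1)


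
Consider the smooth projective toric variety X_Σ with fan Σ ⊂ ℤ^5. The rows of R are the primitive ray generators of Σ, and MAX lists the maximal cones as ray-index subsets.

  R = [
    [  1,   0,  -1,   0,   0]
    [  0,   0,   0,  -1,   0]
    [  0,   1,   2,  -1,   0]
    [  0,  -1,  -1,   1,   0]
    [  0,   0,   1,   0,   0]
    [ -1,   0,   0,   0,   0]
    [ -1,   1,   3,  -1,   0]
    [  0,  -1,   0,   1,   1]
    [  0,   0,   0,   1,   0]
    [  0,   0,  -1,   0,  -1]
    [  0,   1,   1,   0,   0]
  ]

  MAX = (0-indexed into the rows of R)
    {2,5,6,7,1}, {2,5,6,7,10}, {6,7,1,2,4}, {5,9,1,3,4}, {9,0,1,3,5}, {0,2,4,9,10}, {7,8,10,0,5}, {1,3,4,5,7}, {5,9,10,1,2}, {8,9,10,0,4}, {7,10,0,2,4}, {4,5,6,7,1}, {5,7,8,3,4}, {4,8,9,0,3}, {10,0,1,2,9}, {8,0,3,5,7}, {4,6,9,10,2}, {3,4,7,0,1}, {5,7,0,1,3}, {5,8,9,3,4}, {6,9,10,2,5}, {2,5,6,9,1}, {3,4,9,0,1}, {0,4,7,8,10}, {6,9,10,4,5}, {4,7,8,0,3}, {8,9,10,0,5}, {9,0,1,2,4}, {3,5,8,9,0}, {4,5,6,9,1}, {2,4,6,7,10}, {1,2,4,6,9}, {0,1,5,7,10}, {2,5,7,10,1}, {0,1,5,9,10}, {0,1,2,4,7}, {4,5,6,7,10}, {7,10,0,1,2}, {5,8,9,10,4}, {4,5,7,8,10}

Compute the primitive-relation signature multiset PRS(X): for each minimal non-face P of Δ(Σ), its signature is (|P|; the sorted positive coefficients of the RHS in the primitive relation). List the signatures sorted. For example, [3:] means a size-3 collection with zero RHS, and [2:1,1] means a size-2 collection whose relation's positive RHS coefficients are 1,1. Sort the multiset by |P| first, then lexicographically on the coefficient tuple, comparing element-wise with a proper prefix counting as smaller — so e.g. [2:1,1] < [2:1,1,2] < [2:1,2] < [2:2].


Minimal non-faces — 13 found among 11 rays, 40 max cones:

  • {1,8}:  v_{1} + v_{8} = 0  ⇒ sig = [2:]
  • {0,6}:  v_{0} + v_{6} = v_{2}  ⇒ sig = [2:1]
  • {2,3}:  v_{2} + v_{3} = v_{4}  ⇒ sig = [2:1]
  • {3,10}:  v_{3} + v_{10} = v_{8}  ⇒ sig = [2:1]
  • {7,9}:  v_{7} + v_{9} = v_{3}  ⇒ sig = [2:1]
  • {2,8}:  v_{2} + v_{8} = v_{4} + v_{10}  ⇒ sig = [2:1,1]
  • {6,8}:  v_{6} + v_{8} = 2·v_{4} + v_{5} + v_{10}  ⇒ sig = [2:1,1,2]
  • {3,6}:  v_{3} + v_{6} = 2·v_{4} + v_{5}  ⇒ sig = [2:1,2]
  • {0,4,5}:  v_{0} + v_{4} + v_{5} = 0  ⇒ sig = [3:]
  • {1,4,10}:  v_{1} + v_{4} + v_{10} = v_{2}  ⇒ sig = [3:1]
  • {2,4,5}:  v_{2} + v_{4} + v_{5} = v_{6}  ⇒ sig = [3:1]
  • {0,2,5}:  v_{0} + v_{2} + v_{5} = v_{1} + v_{10}  ⇒ sig = [3:1,1]
  • {1,6,10}:  v_{1} + v_{6} + v_{10} = 2·v_{2} + v_{5}  ⇒ sig = [3:1,2]

Hence PRS(X_Σ) =
    [2:]
    [2:1]
    [2:1]
    [2:1]
    [2:1]
    [2:1,1]
    [2:1,1,2]
    [2:1,2]
    [3:]
    [3:1]
    [3:1]
    [3:1,1]
    [3:1,2]


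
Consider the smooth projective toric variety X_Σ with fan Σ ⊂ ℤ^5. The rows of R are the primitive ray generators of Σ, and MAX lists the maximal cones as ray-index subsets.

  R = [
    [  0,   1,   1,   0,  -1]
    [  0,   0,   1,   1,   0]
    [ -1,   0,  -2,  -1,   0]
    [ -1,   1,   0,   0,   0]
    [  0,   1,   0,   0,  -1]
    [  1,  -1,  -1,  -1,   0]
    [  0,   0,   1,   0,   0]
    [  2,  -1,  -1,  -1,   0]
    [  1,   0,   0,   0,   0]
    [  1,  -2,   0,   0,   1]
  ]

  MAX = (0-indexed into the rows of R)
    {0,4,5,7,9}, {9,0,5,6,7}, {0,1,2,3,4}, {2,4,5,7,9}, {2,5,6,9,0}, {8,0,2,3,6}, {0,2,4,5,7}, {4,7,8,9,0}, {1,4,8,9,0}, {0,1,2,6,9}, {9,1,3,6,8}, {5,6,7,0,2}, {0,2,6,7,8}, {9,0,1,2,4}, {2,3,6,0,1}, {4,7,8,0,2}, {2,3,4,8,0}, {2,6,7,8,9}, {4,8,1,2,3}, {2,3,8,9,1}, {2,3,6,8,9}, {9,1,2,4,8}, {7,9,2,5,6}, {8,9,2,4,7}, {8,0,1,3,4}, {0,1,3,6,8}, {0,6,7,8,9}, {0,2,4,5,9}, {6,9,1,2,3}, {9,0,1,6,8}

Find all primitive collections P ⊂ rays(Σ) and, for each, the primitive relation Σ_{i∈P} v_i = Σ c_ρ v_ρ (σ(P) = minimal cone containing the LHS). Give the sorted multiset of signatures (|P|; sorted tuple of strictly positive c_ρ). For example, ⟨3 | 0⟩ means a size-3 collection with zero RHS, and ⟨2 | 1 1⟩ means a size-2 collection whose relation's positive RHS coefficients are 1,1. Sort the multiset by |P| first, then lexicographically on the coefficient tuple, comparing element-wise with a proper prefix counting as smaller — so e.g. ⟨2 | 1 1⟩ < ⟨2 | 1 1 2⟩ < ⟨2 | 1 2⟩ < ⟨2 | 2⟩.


12 collections generate NE(X_Σ); each relation:

  • {4,6}:  v_{4} + v_{6} = v_{0}  so sig = ⟨2 | 1⟩
  • {5,8}:  v_{5} + v_{8} = v_{7}  so sig = ⟨2 | 1⟩
  • {1,5}:  v_{1} + v_{5} = v_{4} + v_{9}  so sig = ⟨2 | 1 1⟩
  • {1,7}:  v_{1} + v_{7} = v_{4} + v_{8} + v_{9}  so sig = ⟨2 | 1 1 1⟩
  • {3,5}:  v_{3} + v_{5} = v_{2} + v_{6} + v_{8}  so sig = ⟨2 | 1 1 1⟩
  • {3,7}:  v_{3} + v_{7} = v_{2} + v_{6} + 2·v_{8}  so sig = ⟨2 | 1 1 2⟩
  • {3,4,9}:  v_{3} + v_{4} + v_{9} = 0  so sig = ⟨3 | 0⟩
  • {0,3,9}:  v_{0} + v_{3} + v_{9} = v_{6}  so sig = ⟨3 | 1⟩
  • {1,2,6,8}:  v_{1} + v_{2} + v_{6} + v_{8} = 0  so sig = ⟨4 | 0⟩
  • {0,1,2,8}:  v_{0} + v_{1} + v_{2} + v_{8} = v_{4}  so sig = ⟨4 | 1⟩
  • {0,2,8,9}:  v_{0} + v_{2} + v_{8} + v_{9} = v_{5}  so sig = ⟨4 | 1⟩
  • {0,2,7,9}:  v_{0} + v_{2} + v_{7} + v_{9} = 2·v_{5}  so sig = ⟨4 | 2⟩

so the primitive-relation signature multiset is
    ⟨2 | 1⟩
    ⟨2 | 1⟩
    ⟨2 | 1 1⟩
    ⟨2 | 1 1 1⟩
    ⟨2 | 1 1 1⟩
    ⟨2 | 1 1 2⟩
    ⟨3 | 0⟩
    ⟨3 | 1⟩
    ⟨4 | 0⟩
    ⟨4 | 1⟩
    ⟨4 | 1⟩
    ⟨4 | 2⟩


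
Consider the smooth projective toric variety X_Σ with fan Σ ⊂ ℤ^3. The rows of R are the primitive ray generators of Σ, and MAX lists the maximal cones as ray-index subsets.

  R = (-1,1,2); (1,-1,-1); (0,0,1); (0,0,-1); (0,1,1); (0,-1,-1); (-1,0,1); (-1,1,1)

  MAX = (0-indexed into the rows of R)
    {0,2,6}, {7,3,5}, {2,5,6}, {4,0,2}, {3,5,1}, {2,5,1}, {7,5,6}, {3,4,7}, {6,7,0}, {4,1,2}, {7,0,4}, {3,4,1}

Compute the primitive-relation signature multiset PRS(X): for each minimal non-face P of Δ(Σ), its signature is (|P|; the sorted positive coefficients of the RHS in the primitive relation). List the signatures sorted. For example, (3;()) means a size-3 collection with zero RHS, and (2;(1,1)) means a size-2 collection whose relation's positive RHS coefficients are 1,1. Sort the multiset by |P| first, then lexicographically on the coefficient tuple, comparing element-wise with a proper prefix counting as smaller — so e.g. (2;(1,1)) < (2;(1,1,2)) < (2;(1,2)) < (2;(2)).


The 10 primitive collections of Σ (r=8, n=3):

  • {1,7}:  v_{1} + v_{7} = 0  →  sig = (2;())
  • {2,3}:  v_{2} + v_{3} = 0  →  sig = (2;())
  • {4,5}:  v_{4} + v_{5} = 0  →  sig = (2;())
  • {0,1}:  v_{0} + v_{1} = v_{2}  →  sig = (2;(1))
  • {0,3}:  v_{0} + v_{3} = v_{7}  →  sig = (2;(1))
  • {0,5}:  v_{0} + v_{5} = v_{6}  →  sig = (2;(1))
  • {2,7}:  v_{2} + v_{7} = v_{0}  →  sig = (2;(1))
  • {4,6}:  v_{4} + v_{6} = v_{0}  →  sig = (2;(1))
  • {1,6}:  v_{1} + v_{6} = v_{2} + v_{5}  →  sig = (2;(1,1))
  • {3,6}:  v_{3} + v_{6} = v_{5} + v_{7}  →  sig = (2;(1,1))

Signatures (|P|; sorted positive RHS coefficients), sorted:
[(2;()), (2;()), (2;()), (2;(1)), (2;(1)), (2;(1)), (2;(1)), (2;(1)), (2;(1,1)), (2;(1,1))]


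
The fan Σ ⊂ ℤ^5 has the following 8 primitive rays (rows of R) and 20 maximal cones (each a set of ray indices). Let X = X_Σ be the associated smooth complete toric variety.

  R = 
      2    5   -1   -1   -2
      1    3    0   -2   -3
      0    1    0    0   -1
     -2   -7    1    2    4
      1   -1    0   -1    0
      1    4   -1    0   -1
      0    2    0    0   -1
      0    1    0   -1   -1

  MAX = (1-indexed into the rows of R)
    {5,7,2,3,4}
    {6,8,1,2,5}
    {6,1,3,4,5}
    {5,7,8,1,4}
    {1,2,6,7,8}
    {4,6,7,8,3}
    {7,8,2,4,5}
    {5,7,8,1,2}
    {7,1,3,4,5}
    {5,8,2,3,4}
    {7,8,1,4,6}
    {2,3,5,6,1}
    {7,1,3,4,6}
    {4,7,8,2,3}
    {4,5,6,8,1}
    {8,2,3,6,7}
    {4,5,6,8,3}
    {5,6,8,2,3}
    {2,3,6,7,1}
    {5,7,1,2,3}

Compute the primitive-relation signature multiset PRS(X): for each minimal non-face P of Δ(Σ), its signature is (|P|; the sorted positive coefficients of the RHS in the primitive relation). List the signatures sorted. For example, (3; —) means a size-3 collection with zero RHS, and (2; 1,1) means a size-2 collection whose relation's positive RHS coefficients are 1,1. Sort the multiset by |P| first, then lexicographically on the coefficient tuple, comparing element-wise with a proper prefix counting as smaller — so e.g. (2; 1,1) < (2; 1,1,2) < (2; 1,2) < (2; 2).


Δ(Σ) — 8 vertices, 5 min non-faces:

  • {2,4,6}:  v_{2} + v_{4} + v_{6} = 0  ⇒ sig = (3; —)
  • {5,6,7}:  v_{5} + v_{6} + v_{7} = v_{1}  ⇒ sig = (3; 1)
  • {1,2,4}:  v_{1} + v_{2} + v_{4} = v_{5} + v_{7}  ⇒ sig = (3; 1,1)
  • {1,3,8}:  v_{1} + v_{3} + v_{8} = v_{2} + v_{6}  ⇒ sig = (3; 1,1)
  • {3,5,7,8}:  v_{3} + v_{5} + v_{7} + v_{8} = v_{2}  ⇒ sig = (4; 1)

Sorted signature multiset PRS(X):
{ (3; —),  (3; 1),  (3; 1,1) ×2,  (4; 1) }


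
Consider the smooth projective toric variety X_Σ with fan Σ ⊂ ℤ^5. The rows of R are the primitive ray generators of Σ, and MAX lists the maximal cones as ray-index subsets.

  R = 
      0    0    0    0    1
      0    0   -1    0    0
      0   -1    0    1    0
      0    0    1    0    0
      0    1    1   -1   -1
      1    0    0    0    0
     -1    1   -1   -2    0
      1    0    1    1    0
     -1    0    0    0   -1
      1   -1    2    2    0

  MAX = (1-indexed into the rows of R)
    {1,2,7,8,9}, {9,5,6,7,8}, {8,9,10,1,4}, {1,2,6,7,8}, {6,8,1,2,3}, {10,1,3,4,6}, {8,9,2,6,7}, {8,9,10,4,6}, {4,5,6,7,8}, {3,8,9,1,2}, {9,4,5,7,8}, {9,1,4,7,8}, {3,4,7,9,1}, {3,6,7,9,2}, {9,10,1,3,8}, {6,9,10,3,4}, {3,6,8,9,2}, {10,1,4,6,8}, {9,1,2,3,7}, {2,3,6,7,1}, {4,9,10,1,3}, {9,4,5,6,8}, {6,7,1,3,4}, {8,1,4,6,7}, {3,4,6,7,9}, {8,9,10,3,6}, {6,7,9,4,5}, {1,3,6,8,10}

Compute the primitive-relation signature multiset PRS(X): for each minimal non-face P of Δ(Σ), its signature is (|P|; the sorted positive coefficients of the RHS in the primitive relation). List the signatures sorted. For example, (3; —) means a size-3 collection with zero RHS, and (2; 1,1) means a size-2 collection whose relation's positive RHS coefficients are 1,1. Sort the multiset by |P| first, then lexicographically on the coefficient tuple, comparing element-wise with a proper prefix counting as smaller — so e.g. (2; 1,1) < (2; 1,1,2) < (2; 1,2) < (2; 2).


11 minimal non-faces of Δ(Σ) (on 10 rays):

  P={2,4}:  v_{2} + v_{4} = 0 ; sig = (2; —)
  P={7,10}:  v_{7} + v_{10} = v_{4} ; sig = (2; 1)
  P={2,10}:  v_{2} + v_{10} = v_{3} + v_{8} ; sig = (2; 1,1)
  P={1,5}:  v_{1} + v_{5} = v_{4} + v_{7} + v_{8} ; sig = (2; 1,1,1)
  P={3,5}:  v_{3} + v_{5} = v_{4} + v_{6} + v_{9} ; sig = (2; 1,1,1)
  P={2,5}:  v_{2} + v_{5} = v_{6} + v_{7} + v_{8} + v_{9} ; sig = (2; 1,1,1,1)
  P={5,10}:  v_{5} + v_{10} = 2·v_{4} + v_{6} + v_{8} + v_{9} ; sig = (2; 1,1,1,2)
  P={1,6,9}:  v_{1} + v_{6} + v_{9} = 0 ; sig = (3; —)
  P={3,7,8}:  v_{3} + v_{7} + v_{8} = 0 ; sig = (3; —)
  P={3,4,8}:  v_{3} + v_{4} + v_{8} = v_{10} ; sig = (3; 1)
  P={4,6,7,8,9}:  v_{4} + v_{6} + v_{7} + v_{8} + v_{9} = v_{5} ; sig = (5; 1)

Signatures (|P|; sorted positive RHS coefficients), sorted:
    |P|=2: 7 collections, coeffs (), (1), (1,1), (1,1,1), (1,1,1), (1,1,1,1), (1,1,1,2)
    |P|=3: 3 collections, coeffs (), (), (1)
    |P|=5: 1 collection, coeffs (1)


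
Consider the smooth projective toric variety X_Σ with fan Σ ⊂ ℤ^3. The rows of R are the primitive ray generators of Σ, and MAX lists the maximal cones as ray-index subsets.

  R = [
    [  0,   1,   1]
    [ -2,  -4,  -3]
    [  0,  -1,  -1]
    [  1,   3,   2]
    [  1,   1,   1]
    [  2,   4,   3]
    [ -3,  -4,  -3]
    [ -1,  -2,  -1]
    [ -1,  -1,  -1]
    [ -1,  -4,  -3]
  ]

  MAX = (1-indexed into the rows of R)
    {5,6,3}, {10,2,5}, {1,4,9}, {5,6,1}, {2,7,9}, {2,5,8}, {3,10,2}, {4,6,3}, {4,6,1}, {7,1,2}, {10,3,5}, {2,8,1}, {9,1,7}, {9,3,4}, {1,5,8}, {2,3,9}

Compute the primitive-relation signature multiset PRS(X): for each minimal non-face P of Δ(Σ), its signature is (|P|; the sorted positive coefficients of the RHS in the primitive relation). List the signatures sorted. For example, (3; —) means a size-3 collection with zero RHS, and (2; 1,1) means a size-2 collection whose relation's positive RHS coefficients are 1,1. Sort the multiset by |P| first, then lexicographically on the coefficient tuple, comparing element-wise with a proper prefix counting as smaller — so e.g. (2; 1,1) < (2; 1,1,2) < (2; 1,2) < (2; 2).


24 minimal non-faces of Δ(Σ) (on 10 rays):

  • {1,3}:  v_{1} + v_{3} = 0  ⟹  sig = (2; —)
  • {2,6}:  v_{2} + v_{6} = 0  ⟹  sig = (2; —)
  • {5,9}:  v_{5} + v_{9} = 0  ⟹  sig = (2; —)
  • {2,4}:  v_{2} + v_{4} = v_{9}  ⟹  sig = (2; 1)
  • {4,5}:  v_{4} + v_{5} = v_{6}  ⟹  sig = (2; 1)
  • {4,8}:  v_{4} + v_{8} = v_{1}  ⟹  sig = (2; 1)
  • {4,10}:  v_{4} + v_{10} = v_{3}  ⟹  sig = (2; 1)
  • {6,9}:  v_{6} + v_{9} = v_{4}  ⟹  sig = (2; 1)
  • {1,10}:  v_{1} + v_{10} = v_{2} + v_{5}  ⟹  sig = (2; 1,1)
  • {3,7}:  v_{3} + v_{7} = v_{2} + v_{9}  ⟹  sig = (2; 1,1)
  • {3,8}:  v_{3} + v_{8} = v_{2} + v_{5}  ⟹  sig = (2; 1,1)
  • {5,7}:  v_{5} + v_{7} = v_{1} + v_{2}  ⟹  sig = (2; 1,1)
  • {6,7}:  v_{6} + v_{7} = v_{1} + v_{9}  ⟹  sig = (2; 1,1)
  • {6,8}:  v_{6} + v_{8} = v_{1} + v_{5}  ⟹  sig = (2; 1,1)
  • {6,10}:  v_{6} + v_{10} = v_{3} + v_{5}  ⟹  sig = (2; 1,1)
  • {8,9}:  v_{8} + v_{9} = v_{1} + v_{2}  ⟹  sig = (2; 1,1)
  • {9,10}:  v_{9} + v_{10} = v_{2} + v_{3}  ⟹  sig = (2; 1,1)
  • {4,7}:  v_{4} + v_{7} = v_{1} + 2·v_{9}  ⟹  sig = (2; 1,2)
  • {7,10}:  v_{7} + v_{10} = 2·v_{2}  ⟹  sig = (2; 2)
  • {7,8}:  v_{7} + v_{8} = 2·v_{1} + 2·v_{2}  ⟹  sig = (2; 2,2)
  • {8,10}:  v_{8} + v_{10} = 2·v_{2} + 2·v_{5}  ⟹  sig = (2; 2,2)
  • {1,2,5}:  v_{1} + v_{2} + v_{5} = v_{8}  ⟹  sig = (3; 1)
  • {1,2,9}:  v_{1} + v_{2} + v_{9} = v_{7}  ⟹  sig = (3; 1)
  • {2,3,5}:  v_{2} + v_{3} + v_{5} = v_{10}  ⟹  sig = (3; 1)

Sorted signature multiset PRS(X):
{ (2; —) ×3,  (2; 1) ×5,  (2; 1,1) ×9,  (2; 1,2),  (2; 2),  (2; 2,2) ×2,  (3; 1) ×3 }


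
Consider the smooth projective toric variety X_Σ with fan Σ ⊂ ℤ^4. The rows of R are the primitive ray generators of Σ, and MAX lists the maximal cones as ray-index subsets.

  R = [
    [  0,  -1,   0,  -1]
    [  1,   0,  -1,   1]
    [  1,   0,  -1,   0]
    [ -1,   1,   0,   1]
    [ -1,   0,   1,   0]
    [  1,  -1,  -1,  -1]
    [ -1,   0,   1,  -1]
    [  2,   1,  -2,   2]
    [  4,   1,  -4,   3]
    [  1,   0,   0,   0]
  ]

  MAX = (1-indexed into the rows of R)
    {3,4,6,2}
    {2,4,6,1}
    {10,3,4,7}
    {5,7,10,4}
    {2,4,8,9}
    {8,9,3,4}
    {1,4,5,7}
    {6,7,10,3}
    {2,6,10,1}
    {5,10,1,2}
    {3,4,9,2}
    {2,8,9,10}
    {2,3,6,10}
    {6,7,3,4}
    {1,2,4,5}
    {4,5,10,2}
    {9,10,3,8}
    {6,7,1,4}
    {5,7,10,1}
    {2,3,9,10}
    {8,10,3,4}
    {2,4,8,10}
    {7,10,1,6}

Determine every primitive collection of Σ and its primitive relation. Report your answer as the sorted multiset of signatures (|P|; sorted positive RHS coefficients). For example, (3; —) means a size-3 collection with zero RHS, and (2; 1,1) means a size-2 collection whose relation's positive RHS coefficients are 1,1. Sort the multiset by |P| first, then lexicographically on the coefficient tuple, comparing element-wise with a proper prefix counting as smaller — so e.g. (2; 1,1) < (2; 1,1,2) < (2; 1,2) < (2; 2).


Minimal non-faces — 17 found among 10 rays, 23 max cones:

  P = {2,7}:  v_{2} + v_{7} = 0 — sig = (2; —)
  P = {3,5}:  v_{3} + v_{5} = 0 — sig = (2; —)
  P = {1,3}:  v_{1} + v_{3} = v_{6} — sig = (2; 1)
  P = {5,6}:  v_{5} + v_{6} = v_{1} — sig = (2; 1)
  P = {1,8}:  v_{1} + v_{8} = v_{2} + v_{3} — sig = (2; 1,1)
  P = {5,9}:  v_{5} + v_{9} = v_{2} + v_{8} — sig = (2; 1,1)
  P = {7,9}:  v_{7} + v_{9} = v_{3} + v_{8} — sig = (2; 1,1)
  P = {5,8}:  v_{5} + v_{8} = v_{2} + v_{4} + v_{10} — sig = (2; 1,1,1)
  P = {7,8}:  v_{7} + v_{8} = v_{3} + v_{4} + v_{10} — sig = (2; 1,1,1)
  P = {6,8}:  v_{6} + v_{8} = v_{2} + 2·v_{3} — sig = (2; 1,2)
  P = {1,9}:  v_{1} + v_{9} = 2·v_{2} + 2·v_{3} — sig = (2; 2,2)
  P = {6,9}:  v_{6} + v_{9} = 2·v_{2} + 3·v_{3} — sig = (2; 2,3)
  P = {1,4,10}:  v_{1} + v_{4} + v_{10} = 0 — sig = (3; —)
  P = {2,3,8}:  v_{2} + v_{3} + v_{8} = v_{9} — sig = (3; 1)
  P = {4,6,10}:  v_{4} + v_{6} + v_{10} = v_{3} — sig = (3; 1)
  P = {4,9,10}:  v_{4} + v_{9} + v_{10} = 2·v_{8} — sig = (3; 2)
  P = {2,3,4,10}:  v_{2} + v_{3} + v_{4} + v_{10} = v_{8} — sig = (4; 1)

Hence PRS(X_Σ) =
    |P|=2: 12 collections, coeffs (), (), (1), (1), (1,1), (1,1), (1,1), (1,1,1), (1,1,1), (1,2), (2,2), (2,3)
    |P|=3: 4 collections, coeffs (), (1), (1), (2)
    |P|=4: 1 collection, coeffs (1)


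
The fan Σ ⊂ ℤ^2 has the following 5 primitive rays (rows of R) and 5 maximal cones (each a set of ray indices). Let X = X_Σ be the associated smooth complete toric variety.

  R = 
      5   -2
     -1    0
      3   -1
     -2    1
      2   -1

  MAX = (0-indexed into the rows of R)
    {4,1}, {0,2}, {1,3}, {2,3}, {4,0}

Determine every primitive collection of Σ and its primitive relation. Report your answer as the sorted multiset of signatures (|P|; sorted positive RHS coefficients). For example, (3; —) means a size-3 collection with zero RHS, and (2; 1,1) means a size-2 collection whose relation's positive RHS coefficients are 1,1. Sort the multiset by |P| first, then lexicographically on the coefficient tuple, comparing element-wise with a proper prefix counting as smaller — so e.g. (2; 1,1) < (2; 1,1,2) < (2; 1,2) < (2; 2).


|primitive collections| = 5. Relations:

  • {3,4}:  v_{3} + v_{4} = 0 — sig = (2; —)
  • {0,3}:  v_{0} + v_{3} = v_{2} — sig = (2; 1)
  • {1,2}:  v_{1} + v_{2} = v_{4} — sig = (2; 1)
  • {2,4}:  v_{2} + v_{4} = v_{0} — sig = (2; 1)
  • {0,1}:  v_{0} + v_{1} = 2·v_{4} — sig = (2; 2)

Signatures (|P|; sorted positive RHS coefficients), sorted:
{ (2; —),  (2; 1) ×3,  (2; 2) }


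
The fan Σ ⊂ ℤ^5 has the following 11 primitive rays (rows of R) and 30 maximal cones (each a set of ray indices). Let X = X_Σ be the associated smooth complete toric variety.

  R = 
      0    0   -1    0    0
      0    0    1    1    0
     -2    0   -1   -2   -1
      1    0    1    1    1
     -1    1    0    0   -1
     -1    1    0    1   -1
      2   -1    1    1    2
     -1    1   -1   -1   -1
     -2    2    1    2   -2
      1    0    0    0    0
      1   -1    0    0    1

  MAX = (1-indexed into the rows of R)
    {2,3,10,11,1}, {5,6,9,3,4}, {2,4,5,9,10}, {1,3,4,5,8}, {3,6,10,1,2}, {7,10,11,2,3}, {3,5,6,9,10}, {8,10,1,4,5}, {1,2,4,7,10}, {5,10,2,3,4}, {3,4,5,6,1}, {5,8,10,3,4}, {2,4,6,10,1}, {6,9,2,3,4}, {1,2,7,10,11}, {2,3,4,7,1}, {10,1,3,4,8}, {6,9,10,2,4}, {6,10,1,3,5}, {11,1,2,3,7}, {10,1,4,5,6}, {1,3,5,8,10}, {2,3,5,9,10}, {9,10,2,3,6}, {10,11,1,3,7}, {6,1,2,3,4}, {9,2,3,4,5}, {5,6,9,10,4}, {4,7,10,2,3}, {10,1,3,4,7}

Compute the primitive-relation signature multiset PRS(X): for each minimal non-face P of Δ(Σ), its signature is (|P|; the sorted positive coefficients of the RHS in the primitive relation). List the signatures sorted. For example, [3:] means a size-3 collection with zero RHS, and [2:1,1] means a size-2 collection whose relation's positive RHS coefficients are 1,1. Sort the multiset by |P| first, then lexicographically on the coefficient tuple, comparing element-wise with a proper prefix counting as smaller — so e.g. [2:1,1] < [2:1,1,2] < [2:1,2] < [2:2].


The 20 primitive collections of Σ (r=11, n=5):

  • {5,11}:  v_{5} + v_{11} = 0 — sig = [2:]
  • {2,8}:  v_{2} + v_{8} = v_{5} — sig = [2:1]
  • {4,11}:  v_{4} + v_{11} = v_{7} — sig = [2:1]
  • {5,7}:  v_{5} + v_{7} = v_{4} — sig = [2:1]
  • {6,11}:  v_{6} + v_{11} = v_{1} + v_{2} — sig = [2:1,1]
  • {9,11}:  v_{9} + v_{11} = v_{2} + v_{6} — sig = [2:1,1]
  • {6,7}:  v_{6} + v_{7} = v_{1} + v_{2} + v_{4} — sig = [2:1,1,1]
  • {7,9}:  v_{7} + v_{9} = v_{2} + v_{4} + v_{6} — sig = [2:1,1,1]
  • {8,11}:  v_{8} + v_{11} = v_{1} + v_{3} + v_{4} + v_{10} — sig = [2:1,1,1,1]
  • {7,8}:  v_{7} + v_{8} = v_{1} + v_{3} + 2·v_{4} + v_{10} — sig = [2:1,1,1,2]
  • {6,8}:  v_{6} + v_{8} = v_{1} + 2·v_{5} — sig = [2:1,2]
  • {8,9}:  v_{8} + v_{9} = 2·v_{5} + v_{6} — sig = [2:1,2]
  • {1,9}:  v_{1} + v_{9} = 2·v_{6} — sig = [2:2]
  • {1,2,5}:  v_{1} + v_{2} + v_{5} = v_{6} — sig = [3:1]
  • {2,5,6}:  v_{2} + v_{5} + v_{6} = v_{9} — sig = [3:1]
  • {3,4,6,10}:  v_{3} + v_{4} + v_{6} + v_{10} = v_{5} — sig = [4:1]
  • {3,4,9,10}:  v_{3} + v_{4} + v_{9} + v_{10} = v_{2} + 2·v_{5} — sig = [4:1,2]
  • {1,2,3,4,10}:  v_{1} + v_{2} + v_{3} + v_{4} + v_{10} = 0 — sig = [5:]
  • {1,2,3,7,10}:  v_{1} + v_{2} + v_{3} + v_{7} + v_{10} = v_{11} — sig = [5:1]
  • {1,3,4,5,10}:  v_{1} + v_{3} + v_{4} + v_{5} + v_{10} = v_{8} — sig = [5:1]

Hence PRS(X_Σ) =
    [2:]
    [2:1]
    [2:1]
    [2:1]
    [2:1,1]
    [2:1,1]
    [2:1,1,1]
    [2:1,1,1]
    [2:1,1,1,1]
    [2:1,1,1,2]
    [2:1,2]
    [2:1,2]
    [2:2]
    [3:1]
    [3:1]
    [4:1]
    [4:1,2]
    [5:]
    [5:1]
    [5:1]


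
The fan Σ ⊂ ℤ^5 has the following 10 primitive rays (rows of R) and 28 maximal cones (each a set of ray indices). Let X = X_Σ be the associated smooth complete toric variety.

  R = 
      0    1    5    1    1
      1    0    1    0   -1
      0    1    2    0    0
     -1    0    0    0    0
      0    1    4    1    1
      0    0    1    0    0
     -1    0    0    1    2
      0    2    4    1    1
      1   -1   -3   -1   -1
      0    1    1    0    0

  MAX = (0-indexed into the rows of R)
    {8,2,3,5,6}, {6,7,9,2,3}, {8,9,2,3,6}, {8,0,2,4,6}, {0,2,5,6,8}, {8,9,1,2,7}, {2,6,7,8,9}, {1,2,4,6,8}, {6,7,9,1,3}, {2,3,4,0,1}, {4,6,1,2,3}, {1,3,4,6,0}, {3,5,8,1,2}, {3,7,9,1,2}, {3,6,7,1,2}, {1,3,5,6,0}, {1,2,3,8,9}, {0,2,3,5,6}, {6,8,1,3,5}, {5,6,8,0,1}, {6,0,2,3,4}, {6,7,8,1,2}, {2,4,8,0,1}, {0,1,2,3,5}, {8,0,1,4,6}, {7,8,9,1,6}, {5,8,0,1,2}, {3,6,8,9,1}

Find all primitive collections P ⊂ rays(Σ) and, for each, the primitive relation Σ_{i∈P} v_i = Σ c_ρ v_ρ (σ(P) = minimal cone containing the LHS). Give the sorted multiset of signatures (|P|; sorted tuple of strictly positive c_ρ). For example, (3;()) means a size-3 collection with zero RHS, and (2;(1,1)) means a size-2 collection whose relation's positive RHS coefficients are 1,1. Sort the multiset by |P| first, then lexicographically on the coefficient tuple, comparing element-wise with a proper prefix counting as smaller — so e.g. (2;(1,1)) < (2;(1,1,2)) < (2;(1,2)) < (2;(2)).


|primitive collections| = 14. Relations:

  • {4,5}:  v_{4} + v_{5} = v_{0}  ⟹  sig = (2;(1))
  • {5,9}:  v_{5} + v_{9} = v_{2}  ⟹  sig = (2;(1))
  • {0,9}:  v_{0} + v_{9} = v_{2} + v_{4}  ⟹  sig = (2;(1,1))
  • {0,7}:  v_{0} + v_{7} = v_{1} + 2·v_{2} + v_{4} + v_{6}  ⟹  sig = (2;(1,1,1,2))
  • {4,9}:  v_{4} + v_{9} = v_{1} + 2·v_{2} + v_{6}  ⟹  sig = (2;(1,1,2))
  • {5,7}:  v_{5} + v_{7} = v_{1} + 2·v_{2} + v_{6}  ⟹  sig = (2;(1,1,2))
  • {4,7}:  v_{4} + v_{7} = 2·v_{1} + 3·v_{2} + 2·v_{6}  ⟹  sig = (2;(2,2,3))
  • {3,4,8}:  v_{3} + v_{4} + v_{8} = v_{5}  ⟹  sig = (3;(1))
  • {3,7,8}:  v_{3} + v_{7} + v_{8} = v_{9}  ⟹  sig = (3;(1))
  • {0,3,8}:  v_{0} + v_{3} + v_{8} = 2·v_{5}  ⟹  sig = (3;(2))
  • {1,2,5,6}:  v_{1} + v_{2} + v_{5} + v_{6} = v_{4}  ⟹  sig = (4;(1))
  • {1,2,6,9}:  v_{1} + v_{2} + v_{6} + v_{9} = v_{7}  ⟹  sig = (4;(1))
  • {0,1,2,6}:  v_{0} + v_{1} + v_{2} + v_{6} = 2·v_{4}  ⟹  sig = (4;(2))
  • {1,2,3,6,8}:  v_{1} + v_{2} + v_{3} + v_{6} + v_{8} = 0  ⟹  sig = (5;())

Signatures (|P|; sorted positive RHS coefficients), sorted:
    (2;(1))
    (2;(1))
    (2;(1,1))
    (2;(1,1,1,2))
    (2;(1,1,2))
    (2;(1,1,2))
    (2;(2,2,3))
    (3;(1))
    (3;(1))
    (3;(2))
    (4;(1))
    (4;(1))
    (4;(2))
    (5;())


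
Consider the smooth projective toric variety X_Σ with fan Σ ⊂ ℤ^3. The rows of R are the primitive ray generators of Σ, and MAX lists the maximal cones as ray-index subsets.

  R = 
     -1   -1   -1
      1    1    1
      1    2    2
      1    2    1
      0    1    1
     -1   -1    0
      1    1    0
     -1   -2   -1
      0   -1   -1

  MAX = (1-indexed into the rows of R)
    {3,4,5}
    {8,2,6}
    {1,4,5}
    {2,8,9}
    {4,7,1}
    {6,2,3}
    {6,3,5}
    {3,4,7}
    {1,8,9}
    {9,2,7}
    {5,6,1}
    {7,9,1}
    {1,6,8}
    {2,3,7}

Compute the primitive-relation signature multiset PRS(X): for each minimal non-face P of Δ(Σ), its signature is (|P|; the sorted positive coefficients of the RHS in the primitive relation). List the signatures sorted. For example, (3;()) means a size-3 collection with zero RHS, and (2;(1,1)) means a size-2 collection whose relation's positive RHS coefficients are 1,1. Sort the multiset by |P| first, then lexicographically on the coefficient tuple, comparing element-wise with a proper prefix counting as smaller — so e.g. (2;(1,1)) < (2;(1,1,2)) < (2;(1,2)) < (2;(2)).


|primitive collections| = 15. Relations:

  {1,2}:  v_{1} + v_{2} = 0  ⟹  sig = (2;())
  {4,8}:  v_{4} + v_{8} = 0  ⟹  sig = (2;())
  {5,9}:  v_{5} + v_{9} = 0  ⟹  sig = (2;())
  {6,7}:  v_{6} + v_{7} = 0  ⟹  sig = (2;())
  {1,3}:  v_{1} + v_{3} = v_{5}  ⟹  sig = (2;(1))
  {2,5}:  v_{2} + v_{5} = v_{3}  ⟹  sig = (2;(1))
  {3,9}:  v_{3} + v_{9} = v_{2}  ⟹  sig = (2;(1))
  {4,6}:  v_{4} + v_{6} = v_{5}  ⟹  sig = (2;(1))
  {4,9}:  v_{4} + v_{9} = v_{7}  ⟹  sig = (2;(1))
  {5,7}:  v_{5} + v_{7} = v_{4}  ⟹  sig = (2;(1))
  {5,8}:  v_{5} + v_{8} = v_{6}  ⟹  sig = (2;(1))
  {6,9}:  v_{6} + v_{9} = v_{8}  ⟹  sig = (2;(1))
  {7,8}:  v_{7} + v_{8} = v_{9}  ⟹  sig = (2;(1))
  {2,4}:  v_{2} + v_{4} = v_{3} + v_{7}  ⟹  sig = (2;(1,1))
  {3,8}:  v_{3} + v_{8} = v_{2} + v_{6}  ⟹  sig = (2;(1,1))

so the primitive-relation signature multiset is
    |P|=2: 15 collections, coeffs (), (), (), (), (1), (1), (1), (1), (1), (1), (1), (1), (1), (1,1), (1,1)


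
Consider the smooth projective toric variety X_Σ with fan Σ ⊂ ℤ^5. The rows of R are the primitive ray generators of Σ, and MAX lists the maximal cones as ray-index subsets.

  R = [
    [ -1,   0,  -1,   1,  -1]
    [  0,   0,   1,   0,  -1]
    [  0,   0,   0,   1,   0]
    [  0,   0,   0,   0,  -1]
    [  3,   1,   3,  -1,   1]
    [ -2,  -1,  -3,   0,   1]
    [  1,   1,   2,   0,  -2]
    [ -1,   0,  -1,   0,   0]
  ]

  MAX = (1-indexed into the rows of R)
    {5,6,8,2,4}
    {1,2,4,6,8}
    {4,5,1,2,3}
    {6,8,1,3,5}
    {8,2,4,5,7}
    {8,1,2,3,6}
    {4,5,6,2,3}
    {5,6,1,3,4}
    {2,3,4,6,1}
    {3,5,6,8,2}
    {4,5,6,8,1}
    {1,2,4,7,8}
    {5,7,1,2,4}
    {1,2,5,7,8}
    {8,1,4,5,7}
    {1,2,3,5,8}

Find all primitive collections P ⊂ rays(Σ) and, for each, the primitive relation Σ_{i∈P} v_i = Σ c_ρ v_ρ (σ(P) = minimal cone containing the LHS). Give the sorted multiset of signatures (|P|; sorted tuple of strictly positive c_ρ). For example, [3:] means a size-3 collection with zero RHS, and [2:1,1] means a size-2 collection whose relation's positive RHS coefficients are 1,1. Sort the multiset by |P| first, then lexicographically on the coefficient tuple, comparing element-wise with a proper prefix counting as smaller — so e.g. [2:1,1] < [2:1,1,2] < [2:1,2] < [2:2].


Minimal non-faces — 5 found among 8 rays, 16 max cones:

  {6,7}:  v_{6} + v_{7} = v_{4} + v_{8}  ⇒ sig = [2:1,1]
  {3,7}:  v_{3} + v_{7} = 2·v_{1} + v_{2} + v_{5}  ⇒ sig = [2:1,1,2]
  {3,4,8}:  v_{3} + v_{4} + v_{8} = v_{1}  ⇒ sig = [3:1]
  {1,2,5,6}:  v_{1} + v_{2} + v_{5} + v_{6} = 0  ⇒ sig = [4:]
  {1,2,4,5,8}:  v_{1} + v_{2} + v_{4} + v_{5} + v_{8} = v_{7}  ⇒ sig = [5:1]

so the primitive-relation signature multiset is
{ [2:1,1],  [2:1,1,2],  [3:1],  [4:],  [5:1] }


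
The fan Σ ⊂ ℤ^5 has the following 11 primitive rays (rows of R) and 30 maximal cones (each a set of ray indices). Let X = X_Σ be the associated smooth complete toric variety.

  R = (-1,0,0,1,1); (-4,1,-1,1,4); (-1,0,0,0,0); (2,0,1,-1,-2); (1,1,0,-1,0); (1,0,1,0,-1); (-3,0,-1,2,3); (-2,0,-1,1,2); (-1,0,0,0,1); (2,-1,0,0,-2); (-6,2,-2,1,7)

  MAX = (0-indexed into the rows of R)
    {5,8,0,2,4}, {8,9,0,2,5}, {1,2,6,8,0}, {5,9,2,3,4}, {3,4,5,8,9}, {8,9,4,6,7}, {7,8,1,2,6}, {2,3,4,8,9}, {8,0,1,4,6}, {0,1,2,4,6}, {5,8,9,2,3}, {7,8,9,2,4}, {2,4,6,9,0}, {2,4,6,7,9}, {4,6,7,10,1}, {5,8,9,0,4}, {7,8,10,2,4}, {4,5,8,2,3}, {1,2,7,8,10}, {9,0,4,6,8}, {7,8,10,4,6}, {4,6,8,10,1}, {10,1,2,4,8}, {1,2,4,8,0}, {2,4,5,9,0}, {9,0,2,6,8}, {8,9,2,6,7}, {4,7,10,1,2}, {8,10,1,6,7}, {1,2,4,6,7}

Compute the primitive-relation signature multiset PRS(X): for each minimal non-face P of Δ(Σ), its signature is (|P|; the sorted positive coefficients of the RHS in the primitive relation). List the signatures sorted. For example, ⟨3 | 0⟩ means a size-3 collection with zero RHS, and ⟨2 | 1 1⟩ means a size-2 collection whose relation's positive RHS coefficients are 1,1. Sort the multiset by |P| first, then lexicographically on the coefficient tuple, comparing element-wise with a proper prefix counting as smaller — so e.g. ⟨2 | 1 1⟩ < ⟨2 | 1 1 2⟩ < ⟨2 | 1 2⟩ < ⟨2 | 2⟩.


18 collections generate NE(X_Σ); each relation:

  • {3,7}:  v_{3} + v_{7} = 0  →  sig = ⟨2 | 0⟩
  • {0,3}:  v_{0} + v_{3} = v_{5}  →  sig = ⟨2 | 1⟩
  • {0,7}:  v_{0} + v_{7} = v_{6}  →  sig = ⟨2 | 1⟩
  • {1,9}:  v_{1} + v_{9} = v_{7}  →  sig = ⟨2 | 1⟩
  • {3,6}:  v_{3} + v_{6} = v_{0}  →  sig = ⟨2 | 1⟩
  • {5,7}:  v_{5} + v_{7} = v_{0}  →  sig = ⟨2 | 1⟩
  • {3,10}:  v_{3} + v_{10} = v_{1} + v_{4} + v_{8}  →  sig = ⟨2 | 1 1 1⟩
  • {0,10}:  v_{0} + v_{10} = v_{1} + v_{4} + v_{6} + v_{8}  →  sig = ⟨2 | 1 1 1 1⟩
  • {1,3}:  v_{1} + v_{3} = v_{0} + v_{2} + v_{4} + v_{8}  →  sig = ⟨2 | 1 1 1 1⟩
  • {5,10}:  v_{5} + v_{10} = v_{0} + v_{1} + v_{4} + v_{8}  →  sig = ⟨2 | 1 1 1 1⟩
  • {1,5}:  v_{1} + v_{5} = 2·v_{0} + v_{2} + v_{4} + v_{8}  →  sig = ⟨2 | 1 1 1 2⟩
  • {9,10}:  v_{9} + v_{10} = v_{4} + 2·v_{7} + v_{8}  →  sig = ⟨2 | 1 1 2⟩
  • {5,6}:  v_{5} + v_{6} = 2·v_{0}  →  sig = ⟨2 | 2⟩
  • {2,6,10}:  v_{2} + v_{6} + v_{10} = 2·v_{1} + v_{7}  →  sig = ⟨3 | 1 2⟩
  • {1,4,7,8}:  v_{1} + v_{4} + v_{7} + v_{8} = v_{10}  →  sig = ⟨4 | 1⟩
  • {2,4,6,8}:  v_{2} + v_{4} + v_{6} + v_{8} = v_{1}  →  sig = ⟨4 | 1⟩
  • {0,2,4,8,9}:  v_{0} + v_{2} + v_{4} + v_{8} + v_{9} = 0  →  sig = ⟨5 | 0⟩
  • {2,4,5,8,9}:  v_{2} + v_{4} + v_{5} + v_{8} + v_{9} = v_{3}  →  sig = ⟨5 | 1⟩

Hence PRS(X_Σ) =
[⟨2 | 0⟩, ⟨2 | 1⟩, ⟨2 | 1⟩, ⟨2 | 1⟩, ⟨2 | 1⟩, ⟨2 | 1⟩, ⟨2 | 1 1 1⟩, ⟨2 | 1 1 1 1⟩, ⟨2 | 1 1 1 1⟩, ⟨2 | 1 1 1 1⟩, ⟨2 | 1 1 1 2⟩, ⟨2 | 1 1 2⟩, ⟨2 | 2⟩, ⟨3 | 1 2⟩, ⟨4 | 1⟩, ⟨4 | 1⟩, ⟨5 | 0⟩, ⟨5 | 1⟩]
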